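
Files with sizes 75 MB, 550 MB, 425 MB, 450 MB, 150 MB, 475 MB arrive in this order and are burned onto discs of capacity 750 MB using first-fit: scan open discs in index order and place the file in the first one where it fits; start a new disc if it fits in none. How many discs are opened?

4

  75 → disc 1 (new)  [load 75/750]
  550 → disc 1  [load 625/750]
  425 → disc 2 (new)  [load 425/750]
  450 → disc 3 (new)  [load 450/750]
  150 → disc 2  [load 575/750]
  475 → disc 4 (new)  [load 475/750]
4 discs opened.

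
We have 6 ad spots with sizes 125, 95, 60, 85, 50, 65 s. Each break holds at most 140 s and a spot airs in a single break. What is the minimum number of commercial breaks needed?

Total = 125 + 95 + 85 + 65 + 60 + 50 = 480 s.
Lower bound: ⌈480/140⌉ = 4 commercial breaks.
A packing using 4 commercial breaks:
  break 1: 125 = 125
  break 2: 95 = 95
  break 3: 85 + 50 = 135
  break 4: 65 + 60 = 125
This matches the lower bound, so 4 is optimal.

4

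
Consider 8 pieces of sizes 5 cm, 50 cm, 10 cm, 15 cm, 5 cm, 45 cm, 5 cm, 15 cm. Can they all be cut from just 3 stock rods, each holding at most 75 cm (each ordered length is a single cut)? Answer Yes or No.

Yes

A valid assignment using 2 stock rods:
  stock rod 1: 50 + 15 + 10 = 75
  stock rod 2: 45 + 15 + 5 + 5 + 5 = 75
That uses only 2 ≤ 3, so 3 stock rods are enough.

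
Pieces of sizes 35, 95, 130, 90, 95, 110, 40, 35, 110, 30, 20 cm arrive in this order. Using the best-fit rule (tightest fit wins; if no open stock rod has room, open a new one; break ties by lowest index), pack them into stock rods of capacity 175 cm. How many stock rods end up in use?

  35 → stock rod 1 (new)  [load 35/175]
  95 → stock rod 1  [load 130/175]
  130 → stock rod 2 (new)  [load 130/175]
  90 → stock rod 3 (new)  [load 90/175]
  95 → stock rod 4 (new)  [load 95/175]
  110 → stock rod 5 (new)  [load 110/175]
  40 → stock rod 1  [load 170/175]
  35 → stock rod 2  [load 165/175]
  110 → stock rod 6 (new)  [load 110/175]
  30 → stock rod 5  [load 140/175]
  20 → stock rod 5  [load 160/175]
6 stock rods opened.

6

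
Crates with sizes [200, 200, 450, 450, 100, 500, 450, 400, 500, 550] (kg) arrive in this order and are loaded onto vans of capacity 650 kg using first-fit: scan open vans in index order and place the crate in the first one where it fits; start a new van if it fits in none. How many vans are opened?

  200 → van 1 (new)  [load 200/650]
  200 → van 1  [load 400/650]
  450 → van 2 (new)  [load 450/650]
  450 → van 3 (new)  [load 450/650]
  100 → van 1  [load 500/650]
  500 → van 4 (new)  [load 500/650]
  450 → van 5 (new)  [load 450/650]
  400 → van 6 (new)  [load 400/650]
  500 → van 7 (new)  [load 500/650]
  550 → van 8 (new)  [load 550/650]
8 vans opened.

8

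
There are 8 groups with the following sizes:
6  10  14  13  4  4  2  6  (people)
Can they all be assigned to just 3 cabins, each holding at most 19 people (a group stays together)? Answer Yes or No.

No

Total = 59 people; ⌈59/19⌉ = 4.
At least 4 cabins are required, but only 3 are allowed.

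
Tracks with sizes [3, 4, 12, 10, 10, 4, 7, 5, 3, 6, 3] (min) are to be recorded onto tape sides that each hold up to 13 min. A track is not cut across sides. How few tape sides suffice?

6

Total = 12 + 10 + 10 + 7 + 6 + 5 + 4 + 4 + 3 + 3 + 3 = 67 min.
Lower bound: ⌈67/13⌉ = 6 tape sides.
A packing using 6 tape sides:
  side 1: 12 = 12
  side 2: 10 + 3 = 13
  side 3: 10 + 3 = 13
  side 4: 7 + 6 = 13
  side 5: 5 + 4 + 4 = 13
  side 6: 3 = 3
This matches the lower bound, so 6 is optimal.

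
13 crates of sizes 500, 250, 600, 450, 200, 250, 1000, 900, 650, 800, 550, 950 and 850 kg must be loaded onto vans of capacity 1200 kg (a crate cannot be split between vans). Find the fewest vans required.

Total = 1000 + 950 + 900 + 850 + 800 + 650 + 600 + 550 + 500 + 450 + 250 + 250 + 200 = 7950 kg.
Lower bound: ⌈7950/1200⌉ = 7 vans.
A packing using 8 vans:
  van 1: 1000 + 200 = 1200
  van 2: 950 + 250 = 1200
  van 3: 900 + 250 = 1150
  van 4: 850 = 850
  van 5: 800 = 800
  van 6: 650 + 550 = 1200
  van 7: 600 + 500 = 1100
  van 8: 450 = 450
No arrangement into 7 vans stays within capacity, so 8 is optimal.

8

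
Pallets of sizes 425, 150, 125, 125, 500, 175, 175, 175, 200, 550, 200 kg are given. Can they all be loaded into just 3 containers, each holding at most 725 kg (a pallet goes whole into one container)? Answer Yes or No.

No

Total = 2800 kg; ⌈2800/725⌉ = 4.
At least 4 containers are required, but only 3 are allowed.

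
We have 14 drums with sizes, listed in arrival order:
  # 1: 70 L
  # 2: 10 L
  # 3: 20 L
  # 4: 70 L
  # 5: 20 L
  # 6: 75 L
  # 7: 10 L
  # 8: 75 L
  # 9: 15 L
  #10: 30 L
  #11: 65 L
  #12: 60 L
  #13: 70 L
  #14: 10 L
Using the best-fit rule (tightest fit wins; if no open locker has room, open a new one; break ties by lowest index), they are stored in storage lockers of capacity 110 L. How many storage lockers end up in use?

  70 → locker 1 (new)  [load 70/110]
  10 → locker 1  [load 80/110]
  20 → locker 1  [load 100/110]
  70 → locker 2 (new)  [load 70/110]
  20 → locker 2  [load 90/110]
  75 → locker 3 (new)  [load 75/110]
  10 → locker 1  [load 110/110]
  75 → locker 4 (new)  [load 75/110]
  15 → locker 2  [load 105/110]
  30 → locker 3  [load 105/110]
  65 → locker 5 (new)  [load 65/110]
  60 → locker 6 (new)  [load 60/110]
  70 → locker 7 (new)  [load 70/110]
  10 → locker 4  [load 85/110]
7 storage lockers opened.

7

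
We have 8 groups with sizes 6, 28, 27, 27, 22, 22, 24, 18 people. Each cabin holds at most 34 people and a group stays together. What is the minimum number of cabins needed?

Total = 28 + 27 + 27 + 24 + 22 + 22 + 18 + 6 = 174 people.
Lower bound: ⌈174/34⌉ = 6 cabins.
Also, 7 groups each exceed 17 people, and no two of those can share a cabin, so at least 7 cabins are needed.
A packing using 7 cabins:
  cabin 1: 28 + 6 = 34
  cabin 2: 27 = 27
  cabin 3: 27 = 27
  cabin 4: 24 = 24
  cabin 5: 22 = 22
  cabin 6: 22 = 22
  cabin 7: 18 = 18
This matches the lower bound, so 7 is optimal.

7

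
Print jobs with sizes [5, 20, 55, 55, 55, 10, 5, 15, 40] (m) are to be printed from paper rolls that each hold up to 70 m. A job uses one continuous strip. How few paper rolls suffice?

4

Total = 55 + 55 + 55 + 40 + 20 + 15 + 10 + 5 + 5 = 260 m.
Lower bound: ⌈260/70⌉ = 4 paper rolls.
A packing using 4 paper rolls:
  roll 1: 55 + 15 = 70
  roll 2: 55 + 10 + 5 = 70
  roll 3: 55 + 5 = 60
  roll 4: 40 + 20 = 60
This matches the lower bound, so 4 is optimal.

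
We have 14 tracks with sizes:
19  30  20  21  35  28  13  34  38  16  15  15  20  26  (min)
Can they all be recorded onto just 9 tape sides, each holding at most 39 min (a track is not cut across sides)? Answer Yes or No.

No

Total = 330 min; ⌈330/39⌉ = 9.
The bound of 9 does not rule out 9, but exhaustive search shows no assignment into 9 tape sides of capacity 39 min exists — the minimum is 10.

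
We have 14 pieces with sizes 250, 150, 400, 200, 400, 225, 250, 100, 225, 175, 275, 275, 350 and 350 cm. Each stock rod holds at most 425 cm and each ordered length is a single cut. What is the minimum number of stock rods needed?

Total = 400 + 400 + 350 + 350 + 275 + 275 + 250 + 250 + 225 + 225 + 200 + 175 + 150 + 100 = 3625 cm.
Lower bound: ⌈3625/425⌉ = 9 stock rods.
Also, 10 pieces each exceed 425/2 cm, and no two of those can share a stock rod, so at least 10 stock rods are needed.
A packing using 10 stock rods:
  stock rod 1: 400 = 400
  stock rod 2: 400 = 400
  stock rod 3: 350 = 350
  stock rod 4: 350 = 350
  stock rod 5: 275 + 150 = 425
  stock rod 6: 275 + 100 = 375
  stock rod 7: 250 + 175 = 425
  stock rod 8: 250 = 250
  stock rod 9: 225 + 200 = 425
  stock rod 10: 225 = 225
This matches the lower bound, so 10 is optimal.

10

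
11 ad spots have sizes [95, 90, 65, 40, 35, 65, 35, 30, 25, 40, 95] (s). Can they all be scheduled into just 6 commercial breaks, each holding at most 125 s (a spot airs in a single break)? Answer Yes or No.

Yes

A valid assignment using 6 commercial breaks:
  break 1: 95 + 30 = 125
  break 2: 95 + 25 = 120
  break 3: 90 + 35 = 125
  break 4: 65 + 40 = 105
  break 5: 65 + 40 = 105
  break 6: 35 = 35
Every load is within 125 s, so 6 commercial breaks suffice.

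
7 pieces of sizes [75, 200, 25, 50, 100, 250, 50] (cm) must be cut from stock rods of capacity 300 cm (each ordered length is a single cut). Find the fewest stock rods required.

3

Total = 250 + 200 + 100 + 75 + 50 + 50 + 25 = 750 cm.
Lower bound: ⌈750/300⌉ = 3 stock rods.
A packing using 3 stock rods:
  stock rod 1: 250 + 50 = 300
  stock rod 2: 200 + 100 = 300
  stock rod 3: 75 + 50 + 25 = 150
This matches the lower bound, so 3 is optimal.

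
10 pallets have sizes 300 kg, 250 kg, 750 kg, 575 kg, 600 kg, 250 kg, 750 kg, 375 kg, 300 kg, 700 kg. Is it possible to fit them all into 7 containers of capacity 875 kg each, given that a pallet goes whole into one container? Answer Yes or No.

Yes

A valid assignment using 7 containers:
  container 1: 750 = 750
  container 2: 750 = 750
  container 3: 700 = 700
  container 4: 600 + 250 = 850
  container 5: 575 + 300 = 875
  container 6: 375 + 300 = 675
  container 7: 250 = 250
Every load is within 875 kg, so 7 containers suffice.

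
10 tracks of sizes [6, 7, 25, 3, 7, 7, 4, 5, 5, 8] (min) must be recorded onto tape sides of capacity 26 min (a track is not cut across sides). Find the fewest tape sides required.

3

Total = 25 + 8 + 7 + 7 + 7 + 6 + 5 + 5 + 4 + 3 = 77 min.
Lower bound: ⌈77/26⌉ = 3 tape sides.
A packing using 3 tape sides:
  side 1: 25 = 25
  side 2: 8 + 7 + 7 + 4 = 26
  side 3: 7 + 6 + 5 + 5 + 3 = 26
This matches the lower bound, so 3 is optimal.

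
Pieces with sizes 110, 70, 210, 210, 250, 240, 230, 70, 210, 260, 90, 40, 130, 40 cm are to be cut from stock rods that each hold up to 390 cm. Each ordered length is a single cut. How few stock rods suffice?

7

Total = 260 + 250 + 240 + 230 + 210 + 210 + 210 + 130 + 110 + 90 + 70 + 70 + 40 + 40 = 2160 cm.
Lower bound: ⌈2160/390⌉ = 6 stock rods.
Also, 7 pieces each exceed 195 cm, and no two of those can share a stock rod, so at least 7 stock rods are needed.
A packing using 7 stock rods:
  stock rod 1: 260 + 130 = 390
  stock rod 2: 250 + 110 = 360
  stock rod 3: 240 + 90 + 40 = 370
  stock rod 4: 230 + 70 + 70 = 370
  stock rod 5: 210 + 40 = 250
  stock rod 6: 210 = 210
  stock rod 7: 210 = 210
This matches the lower bound, so 7 is optimal.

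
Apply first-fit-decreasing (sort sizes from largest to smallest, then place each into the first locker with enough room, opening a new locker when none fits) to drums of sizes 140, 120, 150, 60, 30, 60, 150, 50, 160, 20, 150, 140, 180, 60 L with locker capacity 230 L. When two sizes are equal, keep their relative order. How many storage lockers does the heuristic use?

8

Sorted descending: 180, 160, 150, 150, 150, 140, 140, 120, 60, 60, 60, 50, 30, 20.
  180 → locker 1 (new)  [load 180/230]
  160 → locker 2 (new)  [load 160/230]
  150 → locker 3 (new)  [load 150/230]
  150 → locker 4 (new)  [load 150/230]
  150 → locker 5 (new)  [load 150/230]
  140 → locker 6 (new)  [load 140/230]
  140 → locker 7 (new)  [load 140/230]
  120 → locker 8 (new)  [load 120/230]
  60 → locker 2  [load 220/230]
  60 → locker 3  [load 210/230]
  60 → locker 4  [load 210/230]
  50 → locker 1  [load 230/230]
  30 → locker 5  [load 180/230]
  20 → locker 3  [load 230/230]
8 storage lockers opened.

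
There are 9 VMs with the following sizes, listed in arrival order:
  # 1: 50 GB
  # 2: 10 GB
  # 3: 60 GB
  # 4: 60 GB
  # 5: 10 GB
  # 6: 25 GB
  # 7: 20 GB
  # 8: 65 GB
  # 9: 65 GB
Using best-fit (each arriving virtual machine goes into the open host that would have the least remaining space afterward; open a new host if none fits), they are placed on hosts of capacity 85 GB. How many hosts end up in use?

5

  50 → host 1 (new)  [load 50/85]
  10 → host 1  [load 60/85]
  60 → host 2 (new)  [load 60/85]
  60 → host 3 (new)  [load 60/85]
  10 → host 1  [load 70/85]
  25 → host 2  [load 85/85]
  20 → host 3  [load 80/85]
  65 → host 4 (new)  [load 65/85]
  65 → host 5 (new)  [load 65/85]
5 hosts opened.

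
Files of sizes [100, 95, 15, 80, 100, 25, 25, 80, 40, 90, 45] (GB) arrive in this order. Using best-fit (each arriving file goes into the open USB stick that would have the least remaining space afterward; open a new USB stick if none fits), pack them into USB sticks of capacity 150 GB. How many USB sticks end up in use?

6

  100 → USB stick 1 (new)  [load 100/150]
  95 → USB stick 2 (new)  [load 95/150]
  15 → USB stick 1  [load 115/150]
  80 → USB stick 3 (new)  [load 80/150]
  100 → USB stick 4 (new)  [load 100/150]
  25 → USB stick 1  [load 140/150]
  25 → USB stick 4  [load 125/150]
  80 → USB stick 5 (new)  [load 80/150]
  40 → USB stick 2  [load 135/150]
  90 → USB stick 6 (new)  [load 90/150]
  45 → USB stick 6  [load 135/150]
6 USB sticks opened.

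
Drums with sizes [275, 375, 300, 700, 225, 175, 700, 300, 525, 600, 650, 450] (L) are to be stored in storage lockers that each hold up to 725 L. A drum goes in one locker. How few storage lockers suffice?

8

Total = 700 + 700 + 650 + 600 + 525 + 450 + 375 + 300 + 300 + 275 + 225 + 175 = 5275 L.
Lower bound: ⌈5275/725⌉ = 8 storage lockers.
A packing using 8 storage lockers:
  locker 1: 700 = 700
  locker 2: 700 = 700
  locker 3: 650 = 650
  locker 4: 600 = 600
  locker 5: 525 + 175 = 700
  locker 6: 450 + 275 = 725
  locker 7: 375 + 300 = 675
  locker 8: 300 + 225 = 525
This matches the lower bound, so 8 is optimal.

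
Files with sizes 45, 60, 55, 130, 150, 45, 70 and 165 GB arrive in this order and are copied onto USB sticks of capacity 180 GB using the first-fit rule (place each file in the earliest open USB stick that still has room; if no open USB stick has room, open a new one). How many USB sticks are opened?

5

  45 → USB stick 1 (new)  [load 45/180]
  60 → USB stick 1  [load 105/180]
  55 → USB stick 1  [load 160/180]
  130 → USB stick 2 (new)  [load 130/180]
  150 → USB stick 3 (new)  [load 150/180]
  45 → USB stick 2  [load 175/180]
  70 → USB stick 4 (new)  [load 70/180]
  165 → USB stick 5 (new)  [load 165/180]
5 USB sticks opened.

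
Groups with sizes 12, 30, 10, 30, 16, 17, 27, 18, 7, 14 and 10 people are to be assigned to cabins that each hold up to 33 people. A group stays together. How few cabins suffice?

Total = 30 + 30 + 27 + 18 + 17 + 16 + 14 + 12 + 10 + 10 + 7 = 191 people.
Lower bound: ⌈191/33⌉ = 6 cabins.
A packing using 7 cabins:
  cabin 1: 30 = 30
  cabin 2: 30 = 30
  cabin 3: 27 = 27
  cabin 4: 18 + 14 = 32
  cabin 5: 17 + 16 = 33
  cabin 6: 12 + 10 + 10 = 32
  cabin 7: 7 = 7
No arrangement into 6 cabins stays within capacity, so 7 is optimal.

7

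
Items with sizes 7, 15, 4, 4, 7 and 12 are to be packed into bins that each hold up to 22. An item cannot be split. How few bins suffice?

Total = 15 + 12 + 7 + 7 + 4 + 4 = 49.
Lower bound: ⌈49/22⌉ = 3 bins.
A packing using 3 bins:
  bin 1: 15 + 7 = 22
  bin 2: 12 + 7 = 19
  bin 3: 4 + 4 = 8
This matches the lower bound, so 3 is optimal.

3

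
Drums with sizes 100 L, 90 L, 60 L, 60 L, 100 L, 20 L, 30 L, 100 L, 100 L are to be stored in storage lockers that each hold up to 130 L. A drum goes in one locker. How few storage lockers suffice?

6

Total = 100 + 100 + 100 + 100 + 90 + 60 + 60 + 30 + 20 = 660 L.
Lower bound: ⌈660/130⌉ = 6 storage lockers.
A packing using 6 storage lockers:
  locker 1: 100 + 30 = 130
  locker 2: 100 + 20 = 120
  locker 3: 100 = 100
  locker 4: 100 = 100
  locker 5: 90 = 90
  locker 6: 60 + 60 = 120
This matches the lower bound, so 6 is optimal.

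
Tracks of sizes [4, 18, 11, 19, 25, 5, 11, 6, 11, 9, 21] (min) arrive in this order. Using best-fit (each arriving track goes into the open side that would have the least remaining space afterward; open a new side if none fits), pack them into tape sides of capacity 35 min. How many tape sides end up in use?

  4 → side 1 (new)  [load 4/35]
  18 → side 1  [load 22/35]
  11 → side 1  [load 33/35]
  19 → side 2 (new)  [load 19/35]
  25 → side 3 (new)  [load 25/35]
  5 → side 3  [load 30/35]
  11 → side 2  [load 30/35]
  6 → side 4 (new)  [load 6/35]
  11 → side 4  [load 17/35]
  9 → side 4  [load 26/35]
  21 → side 5 (new)  [load 21/35]
5 tape sides opened.

5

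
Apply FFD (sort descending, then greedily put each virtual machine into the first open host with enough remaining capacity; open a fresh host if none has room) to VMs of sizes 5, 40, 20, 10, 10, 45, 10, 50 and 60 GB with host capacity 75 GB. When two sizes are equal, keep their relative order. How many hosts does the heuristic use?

4

Sorted descending: 60, 50, 45, 40, 20, 10, 10, 10, 5.
  60 → host 1 (new)  [load 60/75]
  50 → host 2 (new)  [load 50/75]
  45 → host 3 (new)  [load 45/75]
  40 → host 4 (new)  [load 40/75]
  20 → host 2  [load 70/75]
  10 → host 1  [load 70/75]
  10 → host 3  [load 55/75]
  10 → host 3  [load 65/75]
  5 → host 1  [load 75/75]
4 hosts opened.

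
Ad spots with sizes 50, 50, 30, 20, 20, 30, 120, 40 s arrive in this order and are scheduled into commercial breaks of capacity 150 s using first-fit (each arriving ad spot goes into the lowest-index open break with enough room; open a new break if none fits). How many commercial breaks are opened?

3

  50 → break 1 (new)  [load 50/150]
  50 → break 1  [load 100/150]
  30 → break 1  [load 130/150]
  20 → break 1  [load 150/150]
  20 → break 2 (new)  [load 20/150]
  30 → break 2  [load 50/150]
  120 → break 3 (new)  [load 120/150]
  40 → break 2  [load 90/150]
3 commercial breaks opened.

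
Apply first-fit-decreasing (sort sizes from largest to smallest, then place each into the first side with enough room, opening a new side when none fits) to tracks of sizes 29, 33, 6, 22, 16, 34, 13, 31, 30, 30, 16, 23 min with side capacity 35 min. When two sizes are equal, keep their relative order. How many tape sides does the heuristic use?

Sorted descending: 34, 33, 31, 30, 30, 29, 23, 22, 16, 16, 13, 6.
  34 → side 1 (new)  [load 34/35]
  33 → side 2 (new)  [load 33/35]
  31 → side 3 (new)  [load 31/35]
  30 → side 4 (new)  [load 30/35]
  30 → side 5 (new)  [load 30/35]
  29 → side 6 (new)  [load 29/35]
  23 → side 7 (new)  [load 23/35]
  22 → side 8 (new)  [load 22/35]
  16 → side 9 (new)  [load 16/35]
  16 → side 9  [load 32/35]
  13 → side 8  [load 35/35]
  6 → side 6  [load 35/35]
9 tape sides opened.

9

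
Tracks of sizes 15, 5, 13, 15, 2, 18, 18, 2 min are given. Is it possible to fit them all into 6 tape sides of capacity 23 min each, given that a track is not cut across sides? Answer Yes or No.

Yes

A valid assignment using 5 tape sides:
  side 1: 18 + 5 = 23
  side 2: 18 + 2 + 2 = 22
  side 3: 15 = 15
  side 4: 15 = 15
  side 5: 13 = 13
That uses only 5 ≤ 6, so 6 tape sides are enough.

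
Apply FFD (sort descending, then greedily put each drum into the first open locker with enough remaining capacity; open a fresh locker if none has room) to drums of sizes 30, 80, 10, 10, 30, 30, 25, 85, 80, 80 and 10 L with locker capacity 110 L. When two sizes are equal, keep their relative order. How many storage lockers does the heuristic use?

5

Sorted descending: 85, 80, 80, 80, 30, 30, 30, 25, 10, 10, 10.
  85 → locker 1 (new)  [load 85/110]
  80 → locker 2 (new)  [load 80/110]
  80 → locker 3 (new)  [load 80/110]
  80 → locker 4 (new)  [load 80/110]
  30 → locker 2  [load 110/110]
  30 → locker 3  [load 110/110]
  30 → locker 4  [load 110/110]
  25 → locker 1  [load 110/110]
  10 → locker 5 (new)  [load 10/110]
  10 → locker 5  [load 20/110]
  10 → locker 5  [load 30/110]
5 storage lockers opened.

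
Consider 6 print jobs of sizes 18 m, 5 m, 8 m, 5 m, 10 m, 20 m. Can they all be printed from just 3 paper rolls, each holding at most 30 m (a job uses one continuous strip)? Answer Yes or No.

Yes

A valid assignment using 3 paper rolls:
  roll 1: 20 + 10 = 30
  roll 2: 18 + 8 = 26
  roll 3: 5 + 5 = 10
Every load is within 30 m, so 3 paper rolls suffice.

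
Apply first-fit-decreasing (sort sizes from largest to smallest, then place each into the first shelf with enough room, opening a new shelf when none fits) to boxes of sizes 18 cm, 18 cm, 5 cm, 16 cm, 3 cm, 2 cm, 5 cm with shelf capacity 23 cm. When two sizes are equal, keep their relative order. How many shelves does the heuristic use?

Sorted descending: 18, 18, 16, 5, 5, 3, 2.
  18 → shelf 1 (new)  [load 18/23]
  18 → shelf 2 (new)  [load 18/23]
  16 → shelf 3 (new)  [load 16/23]
  5 → shelf 1  [load 23/23]
  5 → shelf 2  [load 23/23]
  3 → shelf 3  [load 19/23]
  2 → shelf 3  [load 21/23]
3 shelves opened.

3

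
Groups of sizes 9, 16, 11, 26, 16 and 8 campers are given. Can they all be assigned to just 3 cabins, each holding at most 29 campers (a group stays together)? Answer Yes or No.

Total = 86 campers; ⌈86/29⌉ = 3.
The bound of 3 does not rule out 3, but exhaustive search shows no assignment into 3 cabins of capacity 29 campers exists — the minimum is 4.

No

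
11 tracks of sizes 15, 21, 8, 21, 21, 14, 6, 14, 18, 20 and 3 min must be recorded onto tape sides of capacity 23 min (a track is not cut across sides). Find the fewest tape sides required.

8

Total = 21 + 21 + 21 + 20 + 18 + 15 + 14 + 14 + 8 + 6 + 3 = 161 min.
Lower bound: ⌈161/23⌉ = 7 tape sides.
Also, 8 tracks each exceed 23/2 min, and no two of those can share a side, so at least 8 tape sides are needed.
A packing using 8 tape sides:
  side 1: 21 = 21
  side 2: 21 = 21
  side 3: 21 = 21
  side 4: 20 + 3 = 23
  side 5: 18 = 18
  side 6: 15 + 8 = 23
  side 7: 14 + 6 = 20
  side 8: 14 = 14
This matches the lower bound, so 8 is optimal.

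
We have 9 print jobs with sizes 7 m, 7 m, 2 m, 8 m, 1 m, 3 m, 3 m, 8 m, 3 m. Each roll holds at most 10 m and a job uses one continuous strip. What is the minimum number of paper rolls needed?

5

Total = 8 + 8 + 7 + 7 + 3 + 3 + 3 + 2 + 1 = 42 m.
Lower bound: ⌈42/10⌉ = 5 paper rolls.
A packing using 5 paper rolls:
  roll 1: 8 + 2 = 10
  roll 2: 8 + 1 = 9
  roll 3: 7 + 3 = 10
  roll 4: 7 + 3 = 10
  roll 5: 3 = 3
This matches the lower bound, so 5 is optimal.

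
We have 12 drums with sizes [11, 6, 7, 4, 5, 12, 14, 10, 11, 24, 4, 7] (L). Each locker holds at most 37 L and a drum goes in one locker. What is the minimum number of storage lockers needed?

Total = 24 + 14 + 12 + 11 + 11 + 10 + 7 + 7 + 6 + 5 + 4 + 4 = 115 L.
Lower bound: ⌈115/37⌉ = 4 storage lockers.
A packing using 4 storage lockers:
  locker 1: 24 + 12 = 36
  locker 2: 14 + 11 + 11 = 36
  locker 3: 10 + 7 + 7 + 6 + 5 = 35
  locker 4: 4 + 4 = 8
This matches the lower bound, so 4 is optimal.

4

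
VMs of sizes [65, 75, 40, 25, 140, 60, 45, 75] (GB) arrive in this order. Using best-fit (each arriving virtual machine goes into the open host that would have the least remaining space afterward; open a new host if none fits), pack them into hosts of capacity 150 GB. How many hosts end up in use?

4

  65 → host 1 (new)  [load 65/150]
  75 → host 1  [load 140/150]
  40 → host 2 (new)  [load 40/150]
  25 → host 2  [load 65/150]
  140 → host 3 (new)  [load 140/150]
  60 → host 2  [load 125/150]
  45 → host 4 (new)  [load 45/150]
  75 → host 4  [load 120/150]
4 hosts opened.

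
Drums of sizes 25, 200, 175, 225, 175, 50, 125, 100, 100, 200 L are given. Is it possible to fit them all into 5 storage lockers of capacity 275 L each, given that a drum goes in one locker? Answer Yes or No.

Total = 1375 L; ⌈1375/275⌉ = 5.
The bound of 5 does not rule out 5, but exhaustive search shows no assignment into 5 storage lockers of capacity 275 L exists — the minimum is 6.

No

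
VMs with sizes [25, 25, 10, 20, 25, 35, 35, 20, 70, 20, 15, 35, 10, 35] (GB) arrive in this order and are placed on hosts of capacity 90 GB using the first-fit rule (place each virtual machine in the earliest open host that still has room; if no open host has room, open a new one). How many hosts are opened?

5

  25 → host 1 (new)  [load 25/90]
  25 → host 1  [load 50/90]
  10 → host 1  [load 60/90]
  20 → host 1  [load 80/90]
  25 → host 2 (new)  [load 25/90]
  35 → host 2  [load 60/90]
  35 → host 3 (new)  [load 35/90]
  20 → host 2  [load 80/90]
  70 → host 4 (new)  [load 70/90]
  20 → host 3  [load 55/90]
  15 → host 3  [load 70/90]
  35 → host 5 (new)  [load 35/90]
  10 → host 1  [load 90/90]
  35 → host 5  [load 70/90]
5 hosts opened.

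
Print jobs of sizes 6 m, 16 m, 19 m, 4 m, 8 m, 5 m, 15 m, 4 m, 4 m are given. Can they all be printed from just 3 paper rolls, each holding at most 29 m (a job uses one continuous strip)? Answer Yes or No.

Yes

A valid assignment using 3 paper rolls:
  roll 1: 19 + 8 = 27
  roll 2: 16 + 6 + 5 = 27
  roll 3: 15 + 4 + 4 + 4 = 27
Every load is within 29 m, so 3 paper rolls suffice.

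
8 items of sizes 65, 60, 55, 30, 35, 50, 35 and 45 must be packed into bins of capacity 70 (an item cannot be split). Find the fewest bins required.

Total = 65 + 60 + 55 + 50 + 45 + 35 + 35 + 30 = 375.
Lower bound: ⌈375/70⌉ = 6 bins.
A packing using 7 bins:
  bin 1: 65 = 65
  bin 2: 60 = 60
  bin 3: 55 = 55
  bin 4: 50 = 50
  bin 5: 45 = 45
  bin 6: 35 + 35 = 70
  bin 7: 30 = 30
No arrangement into 6 bins stays within capacity, so 7 is optimal.

7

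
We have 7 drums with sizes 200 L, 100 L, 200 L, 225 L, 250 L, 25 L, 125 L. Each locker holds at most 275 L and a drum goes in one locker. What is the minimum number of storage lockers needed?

5

Total = 250 + 225 + 200 + 200 + 125 + 100 + 25 = 1125 L.
Lower bound: ⌈1125/275⌉ = 5 storage lockers.
A packing using 5 storage lockers:
  locker 1: 250 + 25 = 275
  locker 2: 225 = 225
  locker 3: 200 = 200
  locker 4: 200 = 200
  locker 5: 125 + 100 = 225
This matches the lower bound, so 5 is optimal.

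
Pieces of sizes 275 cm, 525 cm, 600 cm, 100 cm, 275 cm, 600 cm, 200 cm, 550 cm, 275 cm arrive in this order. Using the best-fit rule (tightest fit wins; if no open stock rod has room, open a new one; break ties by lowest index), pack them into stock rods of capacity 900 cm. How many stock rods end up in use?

4

  275 → stock rod 1 (new)  [load 275/900]
  525 → stock rod 1  [load 800/900]
  600 → stock rod 2 (new)  [load 600/900]
  100 → stock rod 1  [load 900/900]
  275 → stock rod 2  [load 875/900]
  600 → stock rod 3 (new)  [load 600/900]
  200 → stock rod 3  [load 800/900]
  550 → stock rod 4 (new)  [load 550/900]
  275 → stock rod 4  [load 825/900]
4 stock rods opened.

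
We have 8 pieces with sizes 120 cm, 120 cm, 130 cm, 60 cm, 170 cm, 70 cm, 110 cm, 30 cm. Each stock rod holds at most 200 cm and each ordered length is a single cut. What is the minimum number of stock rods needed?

Total = 170 + 130 + 120 + 120 + 110 + 70 + 60 + 30 = 810 cm.
Lower bound: ⌈810/200⌉ = 5 stock rods.
A packing using 5 stock rods:
  stock rod 1: 170 + 30 = 200
  stock rod 2: 130 + 70 = 200
  stock rod 3: 120 + 60 = 180
  stock rod 4: 120 = 120
  stock rod 5: 110 = 110
This matches the lower bound, so 5 is optimal.

5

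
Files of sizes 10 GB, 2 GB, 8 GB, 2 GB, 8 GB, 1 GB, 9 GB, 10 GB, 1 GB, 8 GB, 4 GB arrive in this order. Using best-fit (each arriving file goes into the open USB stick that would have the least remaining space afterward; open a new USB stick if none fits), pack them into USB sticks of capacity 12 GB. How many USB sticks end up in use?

6

  10 → USB stick 1 (new)  [load 10/12]
  2 → USB stick 1  [load 12/12]
  8 → USB stick 2 (new)  [load 8/12]
  2 → USB stick 2  [load 10/12]
  8 → USB stick 3 (new)  [load 8/12]
  1 → USB stick 2  [load 11/12]
  9 → USB stick 4 (new)  [load 9/12]
  10 → USB stick 5 (new)  [load 10/12]
  1 → USB stick 2  [load 12/12]
  8 → USB stick 6 (new)  [load 8/12]
  4 → USB stick 3  [load 12/12]
6 USB sticks opened.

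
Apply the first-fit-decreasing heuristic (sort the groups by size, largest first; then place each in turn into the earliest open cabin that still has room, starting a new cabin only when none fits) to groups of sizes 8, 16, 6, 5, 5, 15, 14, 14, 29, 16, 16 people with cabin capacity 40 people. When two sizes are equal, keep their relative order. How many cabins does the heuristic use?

Sorted descending: 29, 16, 16, 16, 15, 14, 14, 8, 6, 5, 5.
  29 → cabin 1 (new)  [load 29/40]
  16 → cabin 2 (new)  [load 16/40]
  16 → cabin 2  [load 32/40]
  16 → cabin 3 (new)  [load 16/40]
  15 → cabin 3  [load 31/40]
  14 → cabin 4 (new)  [load 14/40]
  14 → cabin 4  [load 28/40]
  8 → cabin 1  [load 37/40]
  6 → cabin 2  [load 38/40]
  5 → cabin 3  [load 36/40]
  5 → cabin 4  [load 33/40]
4 cabins opened.

4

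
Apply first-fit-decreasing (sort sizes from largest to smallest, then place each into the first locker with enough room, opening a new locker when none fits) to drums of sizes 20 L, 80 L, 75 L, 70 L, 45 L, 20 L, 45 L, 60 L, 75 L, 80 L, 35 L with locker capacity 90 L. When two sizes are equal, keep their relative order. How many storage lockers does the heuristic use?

Sorted descending: 80, 80, 75, 75, 70, 60, 45, 45, 35, 20, 20.
  80 → locker 1 (new)  [load 80/90]
  80 → locker 2 (new)  [load 80/90]
  75 → locker 3 (new)  [load 75/90]
  75 → locker 4 (new)  [load 75/90]
  70 → locker 5 (new)  [load 70/90]
  60 → locker 6 (new)  [load 60/90]
  45 → locker 7 (new)  [load 45/90]
  45 → locker 7  [load 90/90]
  35 → locker 8 (new)  [load 35/90]
  20 → locker 5  [load 90/90]
  20 → locker 6  [load 80/90]
8 storage lockers opened.

8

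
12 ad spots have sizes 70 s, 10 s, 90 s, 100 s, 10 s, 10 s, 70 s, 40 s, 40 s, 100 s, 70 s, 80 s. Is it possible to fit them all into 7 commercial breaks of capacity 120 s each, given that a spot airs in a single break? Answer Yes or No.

Yes

A valid assignment using 7 commercial breaks:
  break 1: 100 + 10 + 10 = 120
  break 2: 100 + 10 = 110
  break 3: 90 = 90
  break 4: 80 + 40 = 120
  break 5: 70 + 40 = 110
  break 6: 70 = 70
  break 7: 70 = 70
Every load is within 120 s, so 7 commercial breaks suffice.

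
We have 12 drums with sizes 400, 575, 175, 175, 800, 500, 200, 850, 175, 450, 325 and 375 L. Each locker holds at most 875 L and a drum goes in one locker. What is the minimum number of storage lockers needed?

6

Total = 850 + 800 + 575 + 500 + 450 + 400 + 375 + 325 + 200 + 175 + 175 + 175 = 5000 L.
Lower bound: ⌈5000/875⌉ = 6 storage lockers.
A packing using 6 storage lockers:
  locker 1: 850 = 850
  locker 2: 800 = 800
  locker 3: 575 + 200 = 775
  locker 4: 500 + 375 = 875
  locker 5: 450 + 400 = 850
  locker 6: 325 + 175 + 175 + 175 = 850
This matches the lower bound, so 6 is optimal.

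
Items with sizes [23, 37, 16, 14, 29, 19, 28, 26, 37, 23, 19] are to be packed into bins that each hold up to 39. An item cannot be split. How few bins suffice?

8

Total = 37 + 37 + 29 + 28 + 26 + 23 + 23 + 19 + 19 + 16 + 14 = 271.
Lower bound: ⌈271/39⌉ = 7 bins.
A packing using 8 bins:
  bin 1: 37 = 37
  bin 2: 37 = 37
  bin 3: 29 = 29
  bin 4: 28 = 28
  bin 5: 26 = 26
  bin 6: 23 + 16 = 39
  bin 7: 23 + 14 = 37
  bin 8: 19 + 19 = 38
No arrangement into 7 bins stays within capacity, so 8 is optimal.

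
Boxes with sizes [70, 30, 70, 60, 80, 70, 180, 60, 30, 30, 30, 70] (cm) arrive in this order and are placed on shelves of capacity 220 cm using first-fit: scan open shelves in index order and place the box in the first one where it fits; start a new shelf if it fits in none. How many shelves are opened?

  70 → shelf 1 (new)  [load 70/220]
  30 → shelf 1  [load 100/220]
  70 → shelf 1  [load 170/220]
  60 → shelf 2 (new)  [load 60/220]
  80 → shelf 2  [load 140/220]
  70 → shelf 2  [load 210/220]
  180 → shelf 3 (new)  [load 180/220]
  60 → shelf 4 (new)  [load 60/220]
  30 → shelf 1  [load 200/220]
  30 → shelf 3  [load 210/220]
  30 → shelf 4  [load 90/220]
  70 → shelf 4  [load 160/220]
4 shelves opened.

4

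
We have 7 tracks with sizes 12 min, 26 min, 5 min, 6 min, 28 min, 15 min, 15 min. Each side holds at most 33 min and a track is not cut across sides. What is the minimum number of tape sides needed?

Total = 28 + 26 + 15 + 15 + 12 + 6 + 5 = 107 min.
Lower bound: ⌈107/33⌉ = 4 tape sides.
A packing using 4 tape sides:
  side 1: 28 + 5 = 33
  side 2: 26 + 6 = 32
  side 3: 15 + 15 = 30
  side 4: 12 = 12
This matches the lower bound, so 4 is optimal.

4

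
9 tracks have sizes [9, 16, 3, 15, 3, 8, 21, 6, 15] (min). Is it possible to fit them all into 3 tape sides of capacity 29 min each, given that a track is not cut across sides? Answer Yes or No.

No

Total = 96 min; ⌈96/29⌉ = 4.
At least 4 tape sides are required, but only 3 are allowed.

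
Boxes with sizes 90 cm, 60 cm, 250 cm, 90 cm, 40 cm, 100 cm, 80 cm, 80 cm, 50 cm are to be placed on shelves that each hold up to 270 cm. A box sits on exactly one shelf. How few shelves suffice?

4

Total = 250 + 100 + 90 + 90 + 80 + 80 + 60 + 50 + 40 = 840 cm.
Lower bound: ⌈840/270⌉ = 4 shelves.
A packing using 4 shelves:
  shelf 1: 250 = 250
  shelf 2: 100 + 90 + 80 = 270
  shelf 3: 90 + 80 + 60 + 40 = 270
  shelf 4: 50 = 50
This matches the lower bound, so 4 is optimal.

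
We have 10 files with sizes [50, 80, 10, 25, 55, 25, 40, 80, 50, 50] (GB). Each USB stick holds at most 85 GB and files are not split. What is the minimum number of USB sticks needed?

Total = 80 + 80 + 55 + 50 + 50 + 50 + 40 + 25 + 25 + 10 = 465 GB.
Lower bound: ⌈465/85⌉ = 6 USB sticks.
A packing using 7 USB sticks:
  USB stick 1: 80 = 80
  USB stick 2: 80 = 80
  USB stick 3: 55 + 25 = 80
  USB stick 4: 50 + 25 + 10 = 85
  USB stick 5: 50 = 50
  USB stick 6: 50 = 50
  USB stick 7: 40 = 40
No arrangement into 6 USB sticks stays within capacity, so 7 is optimal.

7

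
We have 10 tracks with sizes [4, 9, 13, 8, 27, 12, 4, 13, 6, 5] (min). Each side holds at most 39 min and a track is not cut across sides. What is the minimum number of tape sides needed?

Total = 27 + 13 + 13 + 12 + 9 + 8 + 6 + 5 + 4 + 4 = 101 min.
Lower bound: ⌈101/39⌉ = 3 tape sides.
A packing using 3 tape sides:
  side 1: 27 + 12 = 39
  side 2: 13 + 13 + 9 + 4 = 39
  side 3: 8 + 6 + 5 + 4 = 23
This matches the lower bound, so 3 is optimal.

3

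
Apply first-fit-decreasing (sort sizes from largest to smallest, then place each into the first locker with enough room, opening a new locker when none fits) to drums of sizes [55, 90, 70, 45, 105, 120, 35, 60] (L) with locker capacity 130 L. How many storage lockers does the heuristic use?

Sorted descending: 120, 105, 90, 70, 60, 55, 45, 35.
  120 → locker 1 (new)  [load 120/130]
  105 → locker 2 (new)  [load 105/130]
  90 → locker 3 (new)  [load 90/130]
  70 → locker 4 (new)  [load 70/130]
  60 → locker 4  [load 130/130]
  55 → locker 5 (new)  [load 55/130]
  45 → locker 5  [load 100/130]
  35 → locker 3  [load 125/130]
5 storage lockers opened.

5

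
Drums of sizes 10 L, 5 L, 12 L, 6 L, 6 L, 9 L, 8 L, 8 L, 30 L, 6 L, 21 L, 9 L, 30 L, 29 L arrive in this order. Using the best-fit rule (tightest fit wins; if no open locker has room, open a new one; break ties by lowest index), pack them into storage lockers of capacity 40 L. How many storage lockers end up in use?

6

  10 → locker 1 (new)  [load 10/40]
  5 → locker 1  [load 15/40]
  12 → locker 1  [load 27/40]
  6 → locker 1  [load 33/40]
  6 → locker 1  [load 39/40]
  9 → locker 2 (new)  [load 9/40]
  8 → locker 2  [load 17/40]
  8 → locker 2  [load 25/40]
  30 → locker 3 (new)  [load 30/40]
  6 → locker 3  [load 36/40]
  21 → locker 4 (new)  [load 21/40]
  9 → locker 2  [load 34/40]
  30 → locker 5 (new)  [load 30/40]
  29 → locker 6 (new)  [load 29/40]
6 storage lockers opened.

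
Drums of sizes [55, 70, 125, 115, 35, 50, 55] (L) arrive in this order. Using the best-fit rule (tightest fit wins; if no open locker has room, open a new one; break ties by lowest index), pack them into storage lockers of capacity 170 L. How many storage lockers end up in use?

  55 → locker 1 (new)  [load 55/170]
  70 → locker 1  [load 125/170]
  125 → locker 2 (new)  [load 125/170]
  115 → locker 3 (new)  [load 115/170]
  35 → locker 1  [load 160/170]
  50 → locker 3  [load 165/170]
  55 → locker 4 (new)  [load 55/170]
4 storage lockers opened.

4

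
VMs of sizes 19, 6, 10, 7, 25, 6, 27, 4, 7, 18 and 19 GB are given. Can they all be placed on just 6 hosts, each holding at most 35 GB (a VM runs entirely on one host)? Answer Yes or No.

A valid assignment using 5 hosts:
  host 1: 27 + 7 = 34
  host 2: 25 + 10 = 35
  host 3: 19 + 7 + 6 = 32
  host 4: 19 + 6 + 4 = 29
  host 5: 18 = 18
That uses only 5 ≤ 6, so 6 hosts are enough.

Yes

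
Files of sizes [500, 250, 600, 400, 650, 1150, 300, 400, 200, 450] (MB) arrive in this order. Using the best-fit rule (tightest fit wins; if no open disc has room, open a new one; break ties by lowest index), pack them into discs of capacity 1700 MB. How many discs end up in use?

  500 → disc 1 (new)  [load 500/1700]
  250 → disc 1  [load 750/1700]
  600 → disc 1  [load 1350/1700]
  400 → disc 2 (new)  [load 400/1700]
  650 → disc 2  [load 1050/1700]
  1150 → disc 3 (new)  [load 1150/1700]
  300 → disc 1  [load 1650/1700]
  400 → disc 3  [load 1550/1700]
  200 → disc 2  [load 1250/1700]
  450 → disc 2  [load 1700/1700]
3 discs opened.

3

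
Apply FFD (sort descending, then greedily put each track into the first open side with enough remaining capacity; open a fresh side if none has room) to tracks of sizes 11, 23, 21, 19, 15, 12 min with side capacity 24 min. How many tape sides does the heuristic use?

Sorted descending: 23, 21, 19, 15, 12, 11.
  23 → side 1 (new)  [load 23/24]
  21 → side 2 (new)  [load 21/24]
  19 → side 3 (new)  [load 19/24]
  15 → side 4 (new)  [load 15/24]
  12 → side 5 (new)  [load 12/24]
  11 → side 5  [load 23/24]
5 tape sides opened.

5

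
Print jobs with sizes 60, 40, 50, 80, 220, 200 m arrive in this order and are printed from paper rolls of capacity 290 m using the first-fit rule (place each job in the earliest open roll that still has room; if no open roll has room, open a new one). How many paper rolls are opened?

3

  60 → roll 1 (new)  [load 60/290]
  40 → roll 1  [load 100/290]
  50 → roll 1  [load 150/290]
  80 → roll 1  [load 230/290]
  220 → roll 2 (new)  [load 220/290]
  200 → roll 3 (new)  [load 200/290]
3 paper rolls opened.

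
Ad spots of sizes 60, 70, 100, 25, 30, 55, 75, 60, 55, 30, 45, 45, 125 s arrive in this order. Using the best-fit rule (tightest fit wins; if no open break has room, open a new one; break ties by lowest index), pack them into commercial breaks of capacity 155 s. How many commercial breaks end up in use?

  60 → break 1 (new)  [load 60/155]
  70 → break 1  [load 130/155]
  100 → break 2 (new)  [load 100/155]
  25 → break 1  [load 155/155]
  30 → break 2  [load 130/155]
  55 → break 3 (new)  [load 55/155]
  75 → break 3  [load 130/155]
  60 → break 4 (new)  [load 60/155]
  55 → break 4  [load 115/155]
  30 → break 4  [load 145/155]
  45 → break 5 (new)  [load 45/155]
  45 → break 5  [load 90/155]
  125 → break 6 (new)  [load 125/155]
6 commercial breaks opened.

6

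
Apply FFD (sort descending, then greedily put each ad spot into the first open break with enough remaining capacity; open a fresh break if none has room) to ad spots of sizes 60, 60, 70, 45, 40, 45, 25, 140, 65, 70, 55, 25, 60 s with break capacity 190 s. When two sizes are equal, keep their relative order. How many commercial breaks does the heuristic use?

5

Sorted descending: 140, 70, 70, 65, 60, 60, 60, 55, 45, 45, 40, 25, 25.
  140 → break 1 (new)  [load 140/190]
  70 → break 2 (new)  [load 70/190]
  70 → break 2  [load 140/190]
  65 → break 3 (new)  [load 65/190]
  60 → break 3  [load 125/190]
  60 → break 3  [load 185/190]
  60 → break 4 (new)  [load 60/190]
  55 → break 4  [load 115/190]
  45 → break 1  [load 185/190]
  45 → break 2  [load 185/190]
  40 → break 4  [load 155/190]
  25 → break 4  [load 180/190]
  25 → break 5 (new)  [load 25/190]
5 commercial breaks opened.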